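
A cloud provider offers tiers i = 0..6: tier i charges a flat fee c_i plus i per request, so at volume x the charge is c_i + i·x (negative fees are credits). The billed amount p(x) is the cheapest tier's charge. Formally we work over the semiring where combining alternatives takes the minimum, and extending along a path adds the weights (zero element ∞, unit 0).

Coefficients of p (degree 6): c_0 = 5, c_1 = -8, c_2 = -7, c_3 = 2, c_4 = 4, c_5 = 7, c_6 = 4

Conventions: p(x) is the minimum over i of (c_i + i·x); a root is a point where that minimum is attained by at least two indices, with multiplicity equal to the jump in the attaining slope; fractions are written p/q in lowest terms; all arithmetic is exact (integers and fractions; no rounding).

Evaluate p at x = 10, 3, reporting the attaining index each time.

p(10) = min(5+0·10=5, -8+1·10=2, -7+2·10=13, 2+3·10=32, 4+4·10=44, 7+5·10=57, 4+6·10=64) = 2 (attained by i=1)
p(3) = min(5+0·3=5, -8+1·3=-5, -7+2·3=-1, 2+3·3=11, 4+4·3=16, 7+5·3=22, 4+6·3=22) = -5 (attained by i=1)
Answer: p(10) = 2; p(3) = -5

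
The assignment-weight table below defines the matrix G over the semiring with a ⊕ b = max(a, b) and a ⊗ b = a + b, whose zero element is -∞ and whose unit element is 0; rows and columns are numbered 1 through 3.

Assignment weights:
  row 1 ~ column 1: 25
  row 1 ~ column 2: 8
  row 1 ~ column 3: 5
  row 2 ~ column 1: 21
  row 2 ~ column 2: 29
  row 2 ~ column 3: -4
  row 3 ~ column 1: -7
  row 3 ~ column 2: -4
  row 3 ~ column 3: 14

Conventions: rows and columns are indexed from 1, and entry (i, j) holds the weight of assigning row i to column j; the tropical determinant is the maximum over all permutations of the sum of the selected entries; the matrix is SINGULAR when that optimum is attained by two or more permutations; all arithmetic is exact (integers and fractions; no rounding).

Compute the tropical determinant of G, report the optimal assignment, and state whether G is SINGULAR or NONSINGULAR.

σ = (1, 2, 3): 25 + 29 + 14 = 68
σ = (1, 3, 2): 25 + (-4) + (-4) = 17
σ = (2, 1, 3): 8 + 21 + 14 = 43
σ = (2, 3, 1): 8 + (-4) + (-7) = -3
σ = (3, 1, 2): 5 + 21 + (-4) = 22
σ = (3, 2, 1): 5 + 29 + (-7) = 27
Optimal value attained by: σ = (1, 2, 3).
Answer: det⊕(G) = 68; verdict: NONSINGULAR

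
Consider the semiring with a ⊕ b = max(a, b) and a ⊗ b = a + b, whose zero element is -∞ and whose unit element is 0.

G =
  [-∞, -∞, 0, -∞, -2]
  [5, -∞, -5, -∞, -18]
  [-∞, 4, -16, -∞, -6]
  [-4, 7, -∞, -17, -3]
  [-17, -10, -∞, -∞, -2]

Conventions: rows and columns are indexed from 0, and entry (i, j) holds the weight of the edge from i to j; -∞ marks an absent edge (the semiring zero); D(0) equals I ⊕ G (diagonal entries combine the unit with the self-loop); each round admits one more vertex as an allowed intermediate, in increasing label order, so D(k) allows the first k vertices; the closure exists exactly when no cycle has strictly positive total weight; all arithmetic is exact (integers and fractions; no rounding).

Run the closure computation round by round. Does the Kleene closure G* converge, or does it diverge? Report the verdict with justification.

D(0):
  [0, -∞, 0, -∞, -2]
  [5, 0, -5, -∞, -18]
  [-∞, 4, 0, -∞, -6]
  [-4, 7, -∞, 0, -3]
  [-17, -10, -∞, -∞, 0]
D(1):
  [0, -∞, 0, -∞, -2]
  [5, 0, 5, -∞, 3]
  [-∞, 4, 0, -∞, -6]
  [-4, 7, -4, 0, -3]
  [-17, -10, -17, -∞, 0]
Detection: at round 2, diagonal entry (2, 2) turns strictly positive.
Key observation: the cycle 2->1->0->2 has total weight 4 + 5 + 0, which is strictly positive.
Answer: DIVERGES — positive cycle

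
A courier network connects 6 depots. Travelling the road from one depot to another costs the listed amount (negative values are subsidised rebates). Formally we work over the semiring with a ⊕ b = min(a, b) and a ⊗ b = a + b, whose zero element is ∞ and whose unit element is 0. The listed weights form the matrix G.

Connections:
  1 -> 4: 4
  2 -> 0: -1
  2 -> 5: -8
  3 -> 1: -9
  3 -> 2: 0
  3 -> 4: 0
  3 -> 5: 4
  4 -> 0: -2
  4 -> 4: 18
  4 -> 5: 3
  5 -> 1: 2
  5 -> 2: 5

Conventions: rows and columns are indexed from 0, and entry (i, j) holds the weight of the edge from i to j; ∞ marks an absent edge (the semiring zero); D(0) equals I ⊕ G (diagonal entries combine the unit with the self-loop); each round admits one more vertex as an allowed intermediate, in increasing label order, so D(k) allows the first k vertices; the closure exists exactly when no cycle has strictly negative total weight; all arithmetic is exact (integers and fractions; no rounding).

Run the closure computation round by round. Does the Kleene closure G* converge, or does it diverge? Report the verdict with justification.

D(0):
  [0, ∞, ∞, ∞, ∞, ∞]
  [∞, 0, ∞, ∞, 4, ∞]
  [-1, ∞, 0, ∞, ∞, -8]
  [∞, -9, 0, 0, 0, 4]
  [-2, ∞, ∞, ∞, 0, 3]
  [∞, 2, 5, ∞, ∞, 0]
D(1):
  [0, ∞, ∞, ∞, ∞, ∞]
  [∞, 0, ∞, ∞, 4, ∞]
  [-1, ∞, 0, ∞, ∞, -8]
  [∞, -9, 0, 0, 0, 4]
  [-2, ∞, ∞, ∞, 0, 3]
  [∞, 2, 5, ∞, ∞, 0]
D(2):
  [0, ∞, ∞, ∞, ∞, ∞]
  [∞, 0, ∞, ∞, 4, ∞]
  [-1, ∞, 0, ∞, ∞, -8]
  [∞, -9, 0, 0, -5, 4]
  [-2, ∞, ∞, ∞, 0, 3]
  [∞, 2, 5, ∞, 6, 0]
Detection: at round 3, diagonal entry (5, 5) turns strictly negative.
Key observation: the cycle 5->2->5 has total weight 5 + (-8), which is strictly negative.
Answer: DIVERGES — negative cycle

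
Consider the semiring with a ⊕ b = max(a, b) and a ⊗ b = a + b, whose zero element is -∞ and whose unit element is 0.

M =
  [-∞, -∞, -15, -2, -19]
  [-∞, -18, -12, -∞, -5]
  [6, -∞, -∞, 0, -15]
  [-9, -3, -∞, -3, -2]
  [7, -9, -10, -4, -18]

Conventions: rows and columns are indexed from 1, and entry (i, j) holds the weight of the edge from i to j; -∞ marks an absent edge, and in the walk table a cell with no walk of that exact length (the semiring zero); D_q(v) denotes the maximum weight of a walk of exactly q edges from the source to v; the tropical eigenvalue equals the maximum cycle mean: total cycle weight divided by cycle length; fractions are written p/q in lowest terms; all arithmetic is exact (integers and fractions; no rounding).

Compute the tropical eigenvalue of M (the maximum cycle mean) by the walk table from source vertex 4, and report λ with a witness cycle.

q=0: [-∞, -∞, -∞, 0, -∞]
q=1: [-9, -3, -∞, -3, -2]
q=2: [5, -6, -12, -6, -5]
q=3: [2, -9, -10, 3, -8]
q=4: [-1, 0, -13, 0, 1]
q=5: [8, -3, -9, -3, -2]
Optimal cycle mean attained by: cycle 1->4->5->1, total (-2) + (-2) + 7, length 3.
Answer: λ = 1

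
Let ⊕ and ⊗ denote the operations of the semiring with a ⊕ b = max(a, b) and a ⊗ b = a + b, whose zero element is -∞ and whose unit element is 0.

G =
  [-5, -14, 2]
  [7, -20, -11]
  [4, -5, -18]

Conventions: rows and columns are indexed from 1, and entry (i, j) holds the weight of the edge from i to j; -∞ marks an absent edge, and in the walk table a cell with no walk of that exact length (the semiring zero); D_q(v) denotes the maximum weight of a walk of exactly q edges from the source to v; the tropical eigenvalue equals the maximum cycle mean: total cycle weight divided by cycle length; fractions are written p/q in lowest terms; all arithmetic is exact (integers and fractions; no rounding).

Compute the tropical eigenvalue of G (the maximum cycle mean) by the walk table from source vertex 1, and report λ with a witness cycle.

q=0: [0, -∞, -∞]
q=1: [-5, -14, 2]
q=2: [6, -3, -3]
q=3: [4, -8, 8]
Optimal cycle mean attained by: cycle 1->3->1, total 2 + 4, length 2.
Answer: λ = 3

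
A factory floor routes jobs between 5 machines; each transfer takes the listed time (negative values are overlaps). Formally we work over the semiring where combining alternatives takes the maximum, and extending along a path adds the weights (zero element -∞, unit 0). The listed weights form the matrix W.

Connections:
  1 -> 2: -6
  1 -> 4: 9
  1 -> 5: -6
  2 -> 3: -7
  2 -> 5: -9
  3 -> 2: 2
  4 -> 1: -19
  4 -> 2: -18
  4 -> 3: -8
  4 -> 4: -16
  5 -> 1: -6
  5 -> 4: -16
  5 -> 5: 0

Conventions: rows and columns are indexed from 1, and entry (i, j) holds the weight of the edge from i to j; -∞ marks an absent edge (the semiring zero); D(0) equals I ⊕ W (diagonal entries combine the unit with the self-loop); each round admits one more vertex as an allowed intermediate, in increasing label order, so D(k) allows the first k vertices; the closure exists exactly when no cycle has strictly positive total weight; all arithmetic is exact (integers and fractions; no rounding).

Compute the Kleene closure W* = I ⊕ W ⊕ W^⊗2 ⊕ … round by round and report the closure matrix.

D(0):
  [0, -6, -∞, 9, -6]
  [-∞, 0, -7, -∞, -9]
  [-∞, 2, 0, -∞, -∞]
  [-19, -18, -8, 0, -∞]
  [-6, -∞, -∞, -16, 0]
D(1):
  [0, -6, -∞, 9, -6]
  [-∞, 0, -7, -∞, -9]
  [-∞, 2, 0, -∞, -∞]
  [-19, -18, -8, 0, -25]
  [-6, -12, -∞, 3, 0]
D(2):
  [0, -6, -13, 9, -6]
  [-∞, 0, -7, -∞, -9]
  [-∞, 2, 0, -∞, -7]
  [-19, -18, -8, 0, -25]
  [-6, -12, -19, 3, 0]
D(3):
  [0, -6, -13, 9, -6]
  [-∞, 0, -7, -∞, -9]
  [-∞, 2, 0, -∞, -7]
  [-19, -6, -8, 0, -15]
  [-6, -12, -19, 3, 0]
D(4):
  [0, 3, 1, 9, -6]
  [-∞, 0, -7, -∞, -9]
  [-∞, 2, 0, -∞, -7]
  [-19, -6, -8, 0, -15]
  [-6, -3, -5, 3, 0]
D(5):
  [0, 3, 1, 9, -6]
  [-15, 0, -7, -6, -9]
  [-13, 2, 0, -4, -7]
  [-19, -6, -8, 0, -15]
  [-6, -3, -5, 3, 0]
Answer: W* = [[0, 3, 1, 9, -6], [-15, 0, -7, -6, -9], [-13, 2, 0, -4, -7], [-19, -6, -8, 0, -15], [-6, -3, -5, 3, 0]]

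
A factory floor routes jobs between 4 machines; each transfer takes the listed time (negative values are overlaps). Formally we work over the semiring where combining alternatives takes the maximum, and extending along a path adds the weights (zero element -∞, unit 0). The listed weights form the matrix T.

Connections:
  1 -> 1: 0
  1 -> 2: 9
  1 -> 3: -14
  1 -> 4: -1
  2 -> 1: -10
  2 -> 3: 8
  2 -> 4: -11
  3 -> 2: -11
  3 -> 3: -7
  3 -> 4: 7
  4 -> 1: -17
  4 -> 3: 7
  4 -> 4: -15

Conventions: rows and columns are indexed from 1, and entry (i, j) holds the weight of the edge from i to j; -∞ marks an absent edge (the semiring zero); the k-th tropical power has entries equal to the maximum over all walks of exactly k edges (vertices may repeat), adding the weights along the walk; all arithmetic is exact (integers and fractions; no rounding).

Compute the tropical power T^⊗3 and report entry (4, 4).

T^⊗2:
  [0, 9, 17, -1]
  [-10, -1, 1, 15]
  [-10, -18, 14, 0]
  [-17, -4, 0, 14]
T^⊗3:
  [0, 9, 17, 24]
  [-2, -1, 22, 8]
  [-10, 3, 7, 21]
  [-3, -8, 21, 7]
Key observation: the optimum is the walk 4->3->3->4, with weight 7 + (-7) + 7 = 7.
Optimal value attained by: walk 4->3->3->4.
Answer: (T^⊗3)[4][4] = 7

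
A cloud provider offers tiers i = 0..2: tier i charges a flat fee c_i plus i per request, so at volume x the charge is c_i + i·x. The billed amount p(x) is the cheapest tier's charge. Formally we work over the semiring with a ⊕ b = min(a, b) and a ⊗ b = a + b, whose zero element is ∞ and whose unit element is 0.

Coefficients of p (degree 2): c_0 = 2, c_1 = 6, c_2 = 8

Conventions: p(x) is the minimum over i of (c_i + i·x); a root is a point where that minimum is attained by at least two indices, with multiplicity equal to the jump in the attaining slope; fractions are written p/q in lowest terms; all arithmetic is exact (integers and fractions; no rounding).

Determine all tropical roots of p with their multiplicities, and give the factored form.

hull edge (i=0, c=2) to (i=2, c=8): slope 3, span 2
Factored form: p(x) = 8 ⊗ (x ⊕ (-3)) ⊗ (x ⊕ (-3))
Answer: roots = -3 (mult 2)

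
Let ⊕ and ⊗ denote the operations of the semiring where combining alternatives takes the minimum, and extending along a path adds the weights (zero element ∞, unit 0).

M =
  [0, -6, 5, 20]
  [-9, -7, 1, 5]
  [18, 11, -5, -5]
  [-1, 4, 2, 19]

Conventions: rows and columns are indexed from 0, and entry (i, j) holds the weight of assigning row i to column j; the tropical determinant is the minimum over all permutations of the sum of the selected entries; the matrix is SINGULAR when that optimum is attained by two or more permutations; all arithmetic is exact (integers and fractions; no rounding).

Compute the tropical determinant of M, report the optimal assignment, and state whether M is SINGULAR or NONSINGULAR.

σ = (0, 1, 2, 3): 0 + (-7) + (-5) + 19 = 7
σ = (0, 1, 3, 2): 0 + (-7) + (-5) + 2 = -10
σ = (0, 2, 1, 3): 0 + 1 + 11 + 19 = 31
σ = (0, 2, 3, 1): 0 + 1 + (-5) + 4 = 0
σ = (0, 3, 1, 2): 0 + 5 + 11 + 2 = 18
σ = (0, 3, 2, 1): 0 + 5 + (-5) + 4 = 4
σ = (1, 0, 2, 3): (-6) + (-9) + (-5) + 19 = -1
σ = (1, 0, 3, 2): (-6) + (-9) + (-5) + 2 = -18
σ = (1, 2, 0, 3): (-6) + 1 + 18 + 19 = 32
σ = (1, 2, 3, 0): (-6) + 1 + (-5) + (-1) = -11
σ = (1, 3, 0, 2): (-6) + 5 + 18 + 2 = 19
σ = (1, 3, 2, 0): (-6) + 5 + (-5) + (-1) = -7
σ = (2, 0, 1, 3): 5 + (-9) + 11 + 19 = 26
σ = (2, 0, 3, 1): 5 + (-9) + (-5) + 4 = -5
σ = (2, 1, 0, 3): 5 + (-7) + 18 + 19 = 35
σ = (2, 1, 3, 0): 5 + (-7) + (-5) + (-1) = -8
σ = (2, 3, 0, 1): 5 + 5 + 18 + 4 = 32
σ = (2, 3, 1, 0): 5 + 5 + 11 + (-1) = 20
σ = (3, 0, 1, 2): 20 + (-9) + 11 + 2 = 24
σ = (3, 0, 2, 1): 20 + (-9) + (-5) + 4 = 10
σ = (3, 1, 0, 2): 20 + (-7) + 18 + 2 = 33
σ = (3, 1, 2, 0): 20 + (-7) + (-5) + (-1) = 7
σ = (3, 2, 0, 1): 20 + 1 + 18 + 4 = 43
σ = (3, 2, 1, 0): 20 + 1 + 11 + (-1) = 31
Optimal value attained by: σ = (1, 0, 3, 2).
Answer: det⊕(M) = -18; verdict: NONSINGULAR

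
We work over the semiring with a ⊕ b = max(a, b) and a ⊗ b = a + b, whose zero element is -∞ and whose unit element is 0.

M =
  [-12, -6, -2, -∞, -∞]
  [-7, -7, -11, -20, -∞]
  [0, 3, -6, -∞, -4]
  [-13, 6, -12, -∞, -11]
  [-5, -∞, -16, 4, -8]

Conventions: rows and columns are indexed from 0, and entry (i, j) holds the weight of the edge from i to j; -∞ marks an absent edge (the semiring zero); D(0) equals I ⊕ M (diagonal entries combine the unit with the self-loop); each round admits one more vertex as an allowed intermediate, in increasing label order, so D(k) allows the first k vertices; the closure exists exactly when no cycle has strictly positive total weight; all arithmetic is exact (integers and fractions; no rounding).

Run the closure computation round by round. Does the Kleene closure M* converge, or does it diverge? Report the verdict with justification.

D(0):
  [0, -6, -2, -∞, -∞]
  [-7, 0, -11, -20, -∞]
  [0, 3, 0, -∞, -4]
  [-13, 6, -12, 0, -11]
  [-5, -∞, -16, 4, 0]
D(1):
  [0, -6, -2, -∞, -∞]
  [-7, 0, -9, -20, -∞]
  [0, 3, 0, -∞, -4]
  [-13, 6, -12, 0, -11]
  [-5, -11, -7, 4, 0]
D(2):
  [0, -6, -2, -26, -∞]
  [-7, 0, -9, -20, -∞]
  [0, 3, 0, -17, -4]
  [-1, 6, -3, 0, -11]
  [-5, -11, -7, 4, 0]
D(3):
  [0, 1, -2, -19, -6]
  [-7, 0, -9, -20, -13]
  [0, 3, 0, -17, -4]
  [-1, 6, -3, 0, -7]
  [-5, -4, -7, 4, 0]
D(4):
  [0, 1, -2, -19, -6]
  [-7, 0, -9, -20, -13]
  [0, 3, 0, -17, -4]
  [-1, 6, -3, 0, -7]
  [3, 10, 1, 4, 0]
D(5):
  [0, 4, -2, -2, -6]
  [-7, 0, -9, -9, -13]
  [0, 6, 0, 0, -4]
  [-1, 6, -3, 0, -7]
  [3, 10, 1, 4, 0]
Key observation: every diagonal entry stays at the unit through all rounds, so no improving cycle exists.
Answer: CONVERGES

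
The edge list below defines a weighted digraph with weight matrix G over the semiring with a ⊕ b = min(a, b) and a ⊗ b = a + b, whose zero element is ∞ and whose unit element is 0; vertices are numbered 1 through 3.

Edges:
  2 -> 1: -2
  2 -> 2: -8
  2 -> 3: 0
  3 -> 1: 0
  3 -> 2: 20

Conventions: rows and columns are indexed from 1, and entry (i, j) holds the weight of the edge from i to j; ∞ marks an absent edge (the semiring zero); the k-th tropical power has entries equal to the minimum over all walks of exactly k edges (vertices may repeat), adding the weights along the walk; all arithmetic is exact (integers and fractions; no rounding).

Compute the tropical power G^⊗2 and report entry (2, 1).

G^⊗2:
  [∞, ∞, ∞]
  [-10, -16, -8]
  [18, 12, 20]
Key observation: the optimum is the walk 2->2->1, with weight (-8) + (-2) = -10.
Optimal value attained by: walk 2->2->1.
Answer: (G^⊗2)[2][1] = -10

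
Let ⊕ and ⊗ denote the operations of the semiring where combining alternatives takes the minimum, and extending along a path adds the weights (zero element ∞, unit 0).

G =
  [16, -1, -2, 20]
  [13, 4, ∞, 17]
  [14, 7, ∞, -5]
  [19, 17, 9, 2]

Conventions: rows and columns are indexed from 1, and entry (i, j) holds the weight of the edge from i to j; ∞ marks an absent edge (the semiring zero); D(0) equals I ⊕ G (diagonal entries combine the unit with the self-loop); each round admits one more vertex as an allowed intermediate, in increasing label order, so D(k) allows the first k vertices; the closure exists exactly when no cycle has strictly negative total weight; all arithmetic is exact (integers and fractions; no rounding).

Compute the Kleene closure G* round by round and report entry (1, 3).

D(0):
  [0, -1, -2, 20]
  [13, 0, ∞, 17]
  [14, 7, 0, -5]
  [19, 17, 9, 0]
D(1):
  [0, -1, -2, 20]
  [13, 0, 11, 17]
  [14, 7, 0, -5]
  [19, 17, 9, 0]
D(2):
  [0, -1, -2, 16]
  [13, 0, 11, 17]
  [14, 7, 0, -5]
  [19, 17, 9, 0]
D(3):
  [0, -1, -2, -7]
  [13, 0, 11, 6]
  [14, 7, 0, -5]
  [19, 16, 9, 0]
D(4):
  [0, -1, -2, -7]
  [13, 0, 11, 6]
  [14, 7, 0, -5]
  [19, 16, 9, 0]
Answer: G*[1][3] = -2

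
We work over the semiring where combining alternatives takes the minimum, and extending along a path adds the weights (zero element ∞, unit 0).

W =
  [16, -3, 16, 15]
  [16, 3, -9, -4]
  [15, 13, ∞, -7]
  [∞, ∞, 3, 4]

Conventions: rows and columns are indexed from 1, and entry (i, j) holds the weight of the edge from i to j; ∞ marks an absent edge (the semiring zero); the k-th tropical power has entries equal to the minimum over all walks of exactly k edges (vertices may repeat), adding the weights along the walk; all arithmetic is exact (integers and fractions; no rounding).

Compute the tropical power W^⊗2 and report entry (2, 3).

W^⊗2:
  [13, 0, -12, -7]
  [6, 4, -6, -16]
  [29, 12, -4, -3]
  [18, 16, 7, -4]
Key observation: the optimum is the walk 2->2->3, with weight 3 + (-9) = -6.
Optimal value attained by: walk 2->2->3.
Answer: (W^⊗2)[2][3] = -6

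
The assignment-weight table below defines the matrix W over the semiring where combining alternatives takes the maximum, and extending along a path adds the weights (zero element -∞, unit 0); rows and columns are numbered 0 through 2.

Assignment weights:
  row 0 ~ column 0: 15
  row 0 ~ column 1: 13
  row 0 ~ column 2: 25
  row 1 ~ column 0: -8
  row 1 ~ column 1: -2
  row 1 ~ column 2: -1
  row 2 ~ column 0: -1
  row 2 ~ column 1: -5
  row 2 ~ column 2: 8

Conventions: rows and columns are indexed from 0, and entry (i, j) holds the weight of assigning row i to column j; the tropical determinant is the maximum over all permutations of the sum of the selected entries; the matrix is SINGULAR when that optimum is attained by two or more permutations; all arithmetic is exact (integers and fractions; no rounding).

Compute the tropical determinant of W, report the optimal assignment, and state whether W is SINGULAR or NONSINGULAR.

σ = (0, 1, 2): 15 + (-2) + 8 = 21
σ = (0, 2, 1): 15 + (-1) + (-5) = 9
σ = (1, 0, 2): 13 + (-8) + 8 = 13
σ = (1, 2, 0): 13 + (-1) + (-1) = 11
σ = (2, 0, 1): 25 + (-8) + (-5) = 12
σ = (2, 1, 0): 25 + (-2) + (-1) = 22
Optimal value attained by: σ = (2, 1, 0).
Answer: det⊕(W) = 22; verdict: NONSINGULAR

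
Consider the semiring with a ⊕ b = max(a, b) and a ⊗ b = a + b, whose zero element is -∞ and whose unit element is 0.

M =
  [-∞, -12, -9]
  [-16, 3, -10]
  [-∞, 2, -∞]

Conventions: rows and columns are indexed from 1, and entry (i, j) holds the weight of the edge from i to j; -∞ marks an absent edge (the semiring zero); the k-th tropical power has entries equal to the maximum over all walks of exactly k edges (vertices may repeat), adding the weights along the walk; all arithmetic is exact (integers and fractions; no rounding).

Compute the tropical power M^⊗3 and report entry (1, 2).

M^⊗2:
  [-28, -7, -22]
  [-13, 6, -7]
  [-14, 5, -8]
M^⊗3:
  [-23, -4, -17]
  [-10, 9, -4]
  [-11, 8, -5]
Key observation: the optimum is the walk 1->3->2->2, with weight (-9) + 2 + 3 = -4.
Optimal value attained by: walk 1->3->2->2.
Answer: (M^⊗3)[1][2] = -4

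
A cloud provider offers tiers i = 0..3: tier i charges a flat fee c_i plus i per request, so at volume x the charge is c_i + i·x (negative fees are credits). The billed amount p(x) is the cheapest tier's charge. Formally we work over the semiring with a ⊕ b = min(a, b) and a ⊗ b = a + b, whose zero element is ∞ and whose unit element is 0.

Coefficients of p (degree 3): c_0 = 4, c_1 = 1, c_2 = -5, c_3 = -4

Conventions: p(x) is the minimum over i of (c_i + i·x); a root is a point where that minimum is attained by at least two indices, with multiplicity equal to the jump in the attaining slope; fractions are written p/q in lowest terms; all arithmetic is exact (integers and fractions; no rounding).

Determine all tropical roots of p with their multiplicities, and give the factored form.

hull edge (i=0, c=4) to (i=2, c=-5): slope -9/2, span 2
hull edge (i=2, c=-5) to (i=3, c=-4): slope 1, span 1
Factored form: p(x) = -4 ⊗ (x ⊕ (-1)) ⊗ (x ⊕ 9/2) ⊗ (x ⊕ 9/2)
Answer: roots = -1 (mult 1), 9/2 (mult 2)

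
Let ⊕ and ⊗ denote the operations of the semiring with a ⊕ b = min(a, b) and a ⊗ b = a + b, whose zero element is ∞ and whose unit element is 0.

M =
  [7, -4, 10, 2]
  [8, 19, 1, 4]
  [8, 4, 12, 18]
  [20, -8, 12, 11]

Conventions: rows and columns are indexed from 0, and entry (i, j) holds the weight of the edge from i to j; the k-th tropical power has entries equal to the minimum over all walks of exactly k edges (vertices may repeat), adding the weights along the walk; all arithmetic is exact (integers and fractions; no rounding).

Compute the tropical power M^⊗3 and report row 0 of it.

M^⊗2:
  [4, -6, -3, 0]
  [9, -4, 13, 10]
  [12, 4, 5, 8]
  [0, 3, -7, -4]
M^⊗3:
  [2, -8, -5, -2]
  [4, 2, -3, 0]
  [12, 0, 5, 8]
  [1, -12, 4, 2]
Answer: row 0 of M^⊗3 = [2, -8, -5, -2]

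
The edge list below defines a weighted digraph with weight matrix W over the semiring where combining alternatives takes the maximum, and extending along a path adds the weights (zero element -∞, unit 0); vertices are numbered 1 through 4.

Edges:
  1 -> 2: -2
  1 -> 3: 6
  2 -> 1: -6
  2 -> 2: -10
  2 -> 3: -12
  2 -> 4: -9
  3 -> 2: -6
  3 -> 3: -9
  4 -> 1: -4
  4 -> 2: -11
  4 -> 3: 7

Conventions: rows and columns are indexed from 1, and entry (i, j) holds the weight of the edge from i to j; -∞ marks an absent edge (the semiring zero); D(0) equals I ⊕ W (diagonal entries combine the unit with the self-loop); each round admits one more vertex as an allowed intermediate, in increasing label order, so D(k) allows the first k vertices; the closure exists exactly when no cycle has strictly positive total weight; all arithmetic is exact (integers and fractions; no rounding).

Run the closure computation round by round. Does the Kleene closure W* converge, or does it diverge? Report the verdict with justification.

D(0):
  [0, -2, 6, -∞]
  [-6, 0, -12, -9]
  [-∞, -6, 0, -∞]
  [-4, -11, 7, 0]
D(1):
  [0, -2, 6, -∞]
  [-6, 0, 0, -9]
  [-∞, -6, 0, -∞]
  [-4, -6, 7, 0]
D(2):
  [0, -2, 6, -11]
  [-6, 0, 0, -9]
  [-12, -6, 0, -15]
  [-4, -6, 7, 0]
D(3):
  [0, 0, 6, -9]
  [-6, 0, 0, -9]
  [-12, -6, 0, -15]
  [-4, 1, 7, 0]
D(4):
  [0, 0, 6, -9]
  [-6, 0, 0, -9]
  [-12, -6, 0, -15]
  [-4, 1, 7, 0]
Key observation: every diagonal entry stays at the unit through all rounds, so no improving cycle exists.
Answer: CONVERGES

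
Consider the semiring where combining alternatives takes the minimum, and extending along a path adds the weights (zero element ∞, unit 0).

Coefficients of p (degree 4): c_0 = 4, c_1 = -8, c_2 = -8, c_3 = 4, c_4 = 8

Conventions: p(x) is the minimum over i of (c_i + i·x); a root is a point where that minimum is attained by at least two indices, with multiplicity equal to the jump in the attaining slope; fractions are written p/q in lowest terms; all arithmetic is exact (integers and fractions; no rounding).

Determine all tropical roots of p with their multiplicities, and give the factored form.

hull edge (i=0, c=4) to (i=1, c=-8): slope -12, span 1
hull edge (i=1, c=-8) to (i=2, c=-8): slope 0, span 1
hull edge (i=2, c=-8) to (i=4, c=8): slope 8, span 2
Factored form: p(x) = 8 ⊗ (x ⊕ (-8)) ⊗ (x ⊕ (-8)) ⊗ (x ⊕ 0) ⊗ (x ⊕ 12)
Answer: roots = -8 (mult 2), 0 (mult 1), 12 (mult 1)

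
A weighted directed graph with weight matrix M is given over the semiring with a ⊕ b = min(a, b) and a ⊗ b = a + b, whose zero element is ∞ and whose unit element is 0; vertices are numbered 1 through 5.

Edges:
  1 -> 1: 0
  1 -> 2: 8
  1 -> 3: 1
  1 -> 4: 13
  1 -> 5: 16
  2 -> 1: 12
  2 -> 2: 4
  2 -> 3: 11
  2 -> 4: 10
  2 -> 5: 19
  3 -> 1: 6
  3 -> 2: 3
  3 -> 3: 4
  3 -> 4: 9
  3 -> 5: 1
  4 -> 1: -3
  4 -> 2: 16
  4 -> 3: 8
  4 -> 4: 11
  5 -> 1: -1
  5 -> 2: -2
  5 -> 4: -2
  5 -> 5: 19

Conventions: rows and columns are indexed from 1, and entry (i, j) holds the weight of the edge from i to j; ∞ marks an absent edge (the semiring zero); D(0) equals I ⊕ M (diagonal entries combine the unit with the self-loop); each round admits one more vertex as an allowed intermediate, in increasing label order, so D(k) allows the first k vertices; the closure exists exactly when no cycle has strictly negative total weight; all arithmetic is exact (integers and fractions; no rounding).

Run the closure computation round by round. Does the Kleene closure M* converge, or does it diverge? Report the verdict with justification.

D(0):
  [0, 8, 1, 13, 16]
  [12, 0, 11, 10, 19]
  [6, 3, 0, 9, 1]
  [-3, 16, 8, 0, ∞]
  [-1, -2, ∞, -2, 0]
D(1):
  [0, 8, 1, 13, 16]
  [12, 0, 11, 10, 19]
  [6, 3, 0, 9, 1]
  [-3, 5, -2, 0, 13]
  [-1, -2, 0, -2, 0]
D(2):
  [0, 8, 1, 13, 16]
  [12, 0, 11, 10, 19]
  [6, 3, 0, 9, 1]
  [-3, 5, -2, 0, 13]
  [-1, -2, 0, -2, 0]
D(3):
  [0, 4, 1, 10, 2]
  [12, 0, 11, 10, 12]
  [6, 3, 0, 9, 1]
  [-3, 1, -2, 0, -1]
  [-1, -2, 0, -2, 0]
Detection: at round 4, diagonal entry (5, 5) turns strictly negative.
Key observation: the cycle 5->4->1->3->5 has total weight (-2) + (-3) + 1 + 1, which is strictly negative.
Answer: DIVERGES — negative cycle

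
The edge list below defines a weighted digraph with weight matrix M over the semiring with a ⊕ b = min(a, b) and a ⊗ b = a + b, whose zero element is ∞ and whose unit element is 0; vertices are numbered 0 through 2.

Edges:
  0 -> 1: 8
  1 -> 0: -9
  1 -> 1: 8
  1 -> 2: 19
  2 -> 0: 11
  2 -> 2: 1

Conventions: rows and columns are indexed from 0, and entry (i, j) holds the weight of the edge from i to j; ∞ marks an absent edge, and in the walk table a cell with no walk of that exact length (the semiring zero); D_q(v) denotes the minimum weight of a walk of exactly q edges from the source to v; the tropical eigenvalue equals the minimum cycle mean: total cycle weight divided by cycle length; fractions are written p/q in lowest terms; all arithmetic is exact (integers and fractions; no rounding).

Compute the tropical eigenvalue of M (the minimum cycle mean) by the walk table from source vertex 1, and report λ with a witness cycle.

q=0: [∞, 0, ∞]
q=1: [-9, 8, 19]
q=2: [-1, -1, 20]
q=3: [-10, 7, 18]
Optimal cycle mean attained by: cycle 0->1->0, total 8 + (-9), length 2.
Answer: λ = -1/2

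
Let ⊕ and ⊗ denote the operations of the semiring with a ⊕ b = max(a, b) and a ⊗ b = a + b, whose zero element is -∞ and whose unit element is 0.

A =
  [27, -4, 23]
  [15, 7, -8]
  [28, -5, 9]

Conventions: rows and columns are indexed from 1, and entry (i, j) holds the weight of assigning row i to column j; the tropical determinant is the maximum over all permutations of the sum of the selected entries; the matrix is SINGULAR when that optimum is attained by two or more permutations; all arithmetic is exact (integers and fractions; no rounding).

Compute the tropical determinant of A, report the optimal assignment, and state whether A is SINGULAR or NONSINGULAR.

σ = (1, 2, 3): 27 + 7 + 9 = 43
σ = (1, 3, 2): 27 + (-8) + (-5) = 14
σ = (2, 1, 3): (-4) + 15 + 9 = 20
σ = (2, 3, 1): (-4) + (-8) + 28 = 16
σ = (3, 1, 2): 23 + 15 + (-5) = 33
σ = (3, 2, 1): 23 + 7 + 28 = 58
Optimal value attained by: σ = (3, 2, 1).
Answer: det⊕(A) = 58; verdict: NONSINGULAR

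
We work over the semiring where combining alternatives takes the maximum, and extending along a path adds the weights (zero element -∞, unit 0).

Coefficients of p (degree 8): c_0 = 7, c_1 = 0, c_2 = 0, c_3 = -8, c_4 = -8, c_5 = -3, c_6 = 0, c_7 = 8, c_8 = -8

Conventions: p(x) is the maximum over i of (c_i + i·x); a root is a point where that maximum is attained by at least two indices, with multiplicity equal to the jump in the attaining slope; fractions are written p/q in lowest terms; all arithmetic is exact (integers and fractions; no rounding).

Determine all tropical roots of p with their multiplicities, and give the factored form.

hull edge (i=0, c=7) to (i=7, c=8): slope 1/7, span 7
hull edge (i=7, c=8) to (i=8, c=-8): slope -16, span 1
Factored form: p(x) = -8 ⊗ (x ⊕ (-1/7)) ⊗ (x ⊕ (-1/7)) ⊗ (x ⊕ (-1/7)) ⊗ (x ⊕ (-1/7)) ⊗ (x ⊕ (-1/7)) ⊗ (x ⊕ (-1/7)) ⊗ (x ⊕ (-1/7)) ⊗ (x ⊕ 16)
Answer: roots = -1/7 (mult 7), 16 (mult 1)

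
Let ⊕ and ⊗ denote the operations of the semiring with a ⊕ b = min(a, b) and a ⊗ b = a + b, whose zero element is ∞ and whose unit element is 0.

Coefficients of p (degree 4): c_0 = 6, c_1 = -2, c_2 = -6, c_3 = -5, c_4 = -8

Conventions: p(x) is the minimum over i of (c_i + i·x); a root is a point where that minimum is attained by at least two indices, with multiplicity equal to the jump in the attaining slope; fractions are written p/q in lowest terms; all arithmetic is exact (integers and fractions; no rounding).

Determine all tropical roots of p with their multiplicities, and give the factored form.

hull edge (i=0, c=6) to (i=1, c=-2): slope -8, span 1
hull edge (i=1, c=-2) to (i=2, c=-6): slope -4, span 1
hull edge (i=2, c=-6) to (i=4, c=-8): slope -1, span 2
Factored form: p(x) = -8 ⊗ (x ⊕ 1) ⊗ (x ⊕ 1) ⊗ (x ⊕ 4) ⊗ (x ⊕ 8)
Answer: roots = 1 (mult 2), 4 (mult 1), 8 (mult 1)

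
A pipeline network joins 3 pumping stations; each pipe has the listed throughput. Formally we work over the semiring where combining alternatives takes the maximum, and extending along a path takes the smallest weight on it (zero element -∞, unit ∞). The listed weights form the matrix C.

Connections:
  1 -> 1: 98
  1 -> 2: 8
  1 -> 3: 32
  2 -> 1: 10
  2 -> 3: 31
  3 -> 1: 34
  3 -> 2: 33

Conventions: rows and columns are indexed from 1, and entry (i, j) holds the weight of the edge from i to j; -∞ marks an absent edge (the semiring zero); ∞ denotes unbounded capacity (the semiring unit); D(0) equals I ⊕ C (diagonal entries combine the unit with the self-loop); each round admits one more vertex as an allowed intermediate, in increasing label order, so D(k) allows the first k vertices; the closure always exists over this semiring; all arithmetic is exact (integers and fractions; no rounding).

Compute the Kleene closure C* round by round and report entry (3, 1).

D(0):
  [∞, 8, 32]
  [10, ∞, 31]
  [34, 33, ∞]
D(1):
  [∞, 8, 32]
  [10, ∞, 31]
  [34, 33, ∞]
D(2):
  [∞, 8, 32]
  [10, ∞, 31]
  [34, 33, ∞]
D(3):
  [∞, 32, 32]
  [31, ∞, 31]
  [34, 33, ∞]
Answer: C*[3][1] = 34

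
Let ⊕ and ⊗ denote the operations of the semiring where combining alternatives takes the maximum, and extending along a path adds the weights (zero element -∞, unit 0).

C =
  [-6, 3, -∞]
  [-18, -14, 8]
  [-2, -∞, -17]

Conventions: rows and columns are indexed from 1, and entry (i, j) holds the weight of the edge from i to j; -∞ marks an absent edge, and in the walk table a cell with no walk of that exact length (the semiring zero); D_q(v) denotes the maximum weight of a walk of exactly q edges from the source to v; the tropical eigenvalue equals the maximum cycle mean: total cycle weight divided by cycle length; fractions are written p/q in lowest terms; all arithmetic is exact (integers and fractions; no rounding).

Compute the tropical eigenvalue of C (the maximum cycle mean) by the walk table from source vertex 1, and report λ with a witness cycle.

q=0: [0, -∞, -∞]
q=1: [-6, 3, -∞]
q=2: [-12, -3, 11]
q=3: [9, -9, 5]
Optimal cycle mean attained by: cycle 1->2->3->1, total 3 + 8 + (-2), length 3.
Answer: λ = 3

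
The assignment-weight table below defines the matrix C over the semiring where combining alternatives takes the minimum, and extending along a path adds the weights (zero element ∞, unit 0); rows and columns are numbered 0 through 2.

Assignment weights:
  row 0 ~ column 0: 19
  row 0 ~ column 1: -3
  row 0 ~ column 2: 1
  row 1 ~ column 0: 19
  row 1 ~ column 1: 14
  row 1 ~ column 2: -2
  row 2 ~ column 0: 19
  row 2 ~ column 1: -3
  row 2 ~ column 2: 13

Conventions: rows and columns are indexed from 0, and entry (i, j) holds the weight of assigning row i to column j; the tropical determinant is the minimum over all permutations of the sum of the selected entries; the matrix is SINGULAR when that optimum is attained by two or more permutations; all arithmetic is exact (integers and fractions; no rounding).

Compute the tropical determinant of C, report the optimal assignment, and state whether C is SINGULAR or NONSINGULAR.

σ = (0, 1, 2): 19 + 14 + 13 = 46
σ = (0, 2, 1): 19 + (-2) + (-3) = 14
σ = (1, 0, 2): (-3) + 19 + 13 = 29
σ = (1, 2, 0): (-3) + (-2) + 19 = 14
σ = (2, 0, 1): 1 + 19 + (-3) = 17
σ = (2, 1, 0): 1 + 14 + 19 = 34
Optimal value attained by: σ = (0, 2, 1).
Answer: det⊕(C) = 14; verdict: SINGULAR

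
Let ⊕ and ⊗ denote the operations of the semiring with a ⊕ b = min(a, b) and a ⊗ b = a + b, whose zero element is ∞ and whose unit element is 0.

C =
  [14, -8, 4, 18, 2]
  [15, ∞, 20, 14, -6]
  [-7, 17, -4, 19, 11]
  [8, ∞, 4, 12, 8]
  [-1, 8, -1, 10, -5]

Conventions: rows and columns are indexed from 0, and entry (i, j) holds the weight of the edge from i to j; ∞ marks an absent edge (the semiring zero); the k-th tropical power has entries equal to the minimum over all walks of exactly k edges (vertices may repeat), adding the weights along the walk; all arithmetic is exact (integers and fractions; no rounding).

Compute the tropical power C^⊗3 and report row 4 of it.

C^⊗2:
  [-3, 6, 0, 6, -14]
  [-7, 2, -7, 4, -11]
  [-11, -15, -8, 11, -5]
  [-3, 0, 0, 18, 3]
  [-8, -9, -6, 5, -10]
C^⊗3:
  [-15, -11, -15, -4, -19]
  [-14, -15, -12, -1, -16]
  [-15, -19, -12, -1, -21]
  [-7, -11, -4, 13, -6]
  [-13, -16, -11, 0, -15]
Answer: row 4 of C^⊗3 = [-13, -16, -11, 0, -15]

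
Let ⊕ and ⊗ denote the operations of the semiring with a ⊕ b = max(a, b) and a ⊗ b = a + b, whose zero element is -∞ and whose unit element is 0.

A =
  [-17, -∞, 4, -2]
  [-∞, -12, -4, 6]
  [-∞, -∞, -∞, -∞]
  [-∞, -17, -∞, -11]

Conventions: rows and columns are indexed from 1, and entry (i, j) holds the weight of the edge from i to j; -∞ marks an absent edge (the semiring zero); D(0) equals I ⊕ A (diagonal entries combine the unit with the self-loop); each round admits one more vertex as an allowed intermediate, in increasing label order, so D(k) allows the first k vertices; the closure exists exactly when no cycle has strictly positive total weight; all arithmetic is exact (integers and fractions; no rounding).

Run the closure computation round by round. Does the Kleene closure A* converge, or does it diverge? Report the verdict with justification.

D(0):
  [0, -∞, 4, -2]
  [-∞, 0, -4, 6]
  [-∞, -∞, 0, -∞]
  [-∞, -17, -∞, 0]
D(1):
  [0, -∞, 4, -2]
  [-∞, 0, -4, 6]
  [-∞, -∞, 0, -∞]
  [-∞, -17, -∞, 0]
D(2):
  [0, -∞, 4, -2]
  [-∞, 0, -4, 6]
  [-∞, -∞, 0, -∞]
  [-∞, -17, -21, 0]
D(3):
  [0, -∞, 4, -2]
  [-∞, 0, -4, 6]
  [-∞, -∞, 0, -∞]
  [-∞, -17, -21, 0]
D(4):
  [0, -19, 4, -2]
  [-∞, 0, -4, 6]
  [-∞, -∞, 0, -∞]
  [-∞, -17, -21, 0]
Key observation: every diagonal entry stays at the unit through all rounds, so no improving cycle exists.
Answer: CONVERGES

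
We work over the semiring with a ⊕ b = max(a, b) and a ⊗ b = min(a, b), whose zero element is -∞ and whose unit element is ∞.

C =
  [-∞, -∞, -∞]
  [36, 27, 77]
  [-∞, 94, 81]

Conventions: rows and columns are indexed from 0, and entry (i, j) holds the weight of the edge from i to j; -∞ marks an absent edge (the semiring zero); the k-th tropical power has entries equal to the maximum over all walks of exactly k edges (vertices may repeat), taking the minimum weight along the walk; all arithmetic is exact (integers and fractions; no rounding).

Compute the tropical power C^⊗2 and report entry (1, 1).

C^⊗2:
  [-∞, -∞, -∞]
  [27, 77, 77]
  [36, 81, 81]
Key observation: the optimum is the walk 1->2->1, with weight 77 min 94 = 77.
Optimal value attained by: walk 1->2->1.
Answer: (C^⊗2)[1][1] = 77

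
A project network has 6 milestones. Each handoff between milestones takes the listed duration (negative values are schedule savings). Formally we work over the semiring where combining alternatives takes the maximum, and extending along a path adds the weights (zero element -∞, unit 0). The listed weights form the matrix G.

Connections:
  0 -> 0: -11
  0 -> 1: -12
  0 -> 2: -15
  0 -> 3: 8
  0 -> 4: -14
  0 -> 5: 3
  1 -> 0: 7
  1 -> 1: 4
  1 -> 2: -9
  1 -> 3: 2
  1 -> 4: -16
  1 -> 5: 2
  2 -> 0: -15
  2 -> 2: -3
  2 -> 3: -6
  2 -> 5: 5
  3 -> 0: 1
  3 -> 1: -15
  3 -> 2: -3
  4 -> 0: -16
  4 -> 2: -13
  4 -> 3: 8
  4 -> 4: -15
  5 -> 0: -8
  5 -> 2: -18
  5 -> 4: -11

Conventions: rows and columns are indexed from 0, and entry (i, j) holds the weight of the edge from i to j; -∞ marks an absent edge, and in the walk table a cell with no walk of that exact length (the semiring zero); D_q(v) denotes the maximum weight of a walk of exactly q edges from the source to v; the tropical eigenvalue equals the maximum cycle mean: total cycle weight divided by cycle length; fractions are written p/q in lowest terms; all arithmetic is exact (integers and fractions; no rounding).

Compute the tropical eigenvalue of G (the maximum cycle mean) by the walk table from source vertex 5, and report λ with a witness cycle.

q=0: [-∞, -∞, -∞, -∞, -∞, 0]
q=1: [-8, -∞, -18, -∞, -11, -∞]
q=2: [-19, -20, -21, 0, -22, -5]
q=3: [1, -15, -3, -11, -16, -16]
q=4: [-8, -11, -6, 9, -13, 4]
q=5: [10, -6, 6, 0, -7, -1]
q=6: [1, -2, 3, 18, -4, 13]
Optimal cycle mean attained by: cycle 0->3->0, total 8 + 1, length 2.
Answer: λ = 9/2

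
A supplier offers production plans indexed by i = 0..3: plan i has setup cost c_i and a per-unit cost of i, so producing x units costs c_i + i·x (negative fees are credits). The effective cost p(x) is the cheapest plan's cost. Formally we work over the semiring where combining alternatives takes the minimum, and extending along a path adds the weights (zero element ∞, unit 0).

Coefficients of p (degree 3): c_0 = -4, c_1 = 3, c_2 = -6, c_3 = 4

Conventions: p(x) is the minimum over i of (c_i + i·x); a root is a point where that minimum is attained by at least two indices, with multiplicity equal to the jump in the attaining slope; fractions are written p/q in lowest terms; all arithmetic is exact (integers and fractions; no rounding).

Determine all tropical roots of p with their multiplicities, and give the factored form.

hull edge (i=0, c=-4) to (i=2, c=-6): slope -1, span 2
hull edge (i=2, c=-6) to (i=3, c=4): slope 10, span 1
Factored form: p(x) = 4 ⊗ (x ⊕ (-10)) ⊗ (x ⊕ 1) ⊗ (x ⊕ 1)
Answer: roots = -10 (mult 1), 1 (mult 2)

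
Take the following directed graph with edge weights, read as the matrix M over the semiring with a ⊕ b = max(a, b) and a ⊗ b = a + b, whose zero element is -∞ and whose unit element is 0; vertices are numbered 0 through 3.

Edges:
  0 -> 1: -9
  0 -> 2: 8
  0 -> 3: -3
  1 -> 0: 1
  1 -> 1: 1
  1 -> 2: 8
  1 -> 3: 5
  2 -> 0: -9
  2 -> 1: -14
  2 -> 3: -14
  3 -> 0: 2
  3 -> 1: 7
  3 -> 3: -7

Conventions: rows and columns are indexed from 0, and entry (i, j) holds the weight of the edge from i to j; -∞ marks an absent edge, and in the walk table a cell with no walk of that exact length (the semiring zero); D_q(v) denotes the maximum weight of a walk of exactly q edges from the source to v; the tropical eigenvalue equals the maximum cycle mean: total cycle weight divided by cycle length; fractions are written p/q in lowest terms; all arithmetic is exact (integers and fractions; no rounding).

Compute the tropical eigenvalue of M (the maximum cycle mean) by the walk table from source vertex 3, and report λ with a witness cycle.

q=0: [-∞, -∞, -∞, 0]
q=1: [2, 7, -∞, -7]
q=2: [8, 8, 15, 12]
q=3: [14, 19, 16, 13]
q=4: [20, 20, 27, 24]
Optimal cycle mean attained by: cycle 1->3->1, total 5 + 7, length 2.
Answer: λ = 6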